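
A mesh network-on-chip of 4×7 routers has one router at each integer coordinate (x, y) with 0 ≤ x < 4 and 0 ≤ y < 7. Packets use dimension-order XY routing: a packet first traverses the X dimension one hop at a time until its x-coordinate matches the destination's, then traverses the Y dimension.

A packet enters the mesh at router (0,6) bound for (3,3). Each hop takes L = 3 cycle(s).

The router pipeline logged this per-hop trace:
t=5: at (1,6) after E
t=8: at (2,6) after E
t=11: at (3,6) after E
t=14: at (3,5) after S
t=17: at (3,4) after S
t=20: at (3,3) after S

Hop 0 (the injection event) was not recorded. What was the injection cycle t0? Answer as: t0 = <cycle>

t0 = 2

The first recorded entry is hop 1 at cycle 5.
Subtract one hop: t0 = 5 − 3 = 2.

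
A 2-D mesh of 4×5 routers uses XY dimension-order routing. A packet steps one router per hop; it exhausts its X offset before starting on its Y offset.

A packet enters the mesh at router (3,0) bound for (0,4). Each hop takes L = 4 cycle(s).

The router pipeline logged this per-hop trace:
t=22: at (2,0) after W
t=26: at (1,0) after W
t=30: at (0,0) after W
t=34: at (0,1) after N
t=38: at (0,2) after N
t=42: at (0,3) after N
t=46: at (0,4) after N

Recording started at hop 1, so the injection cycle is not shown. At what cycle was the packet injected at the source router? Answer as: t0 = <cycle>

cyc[1] = 22 and cyc[k] = t0 + k·L for every k.
Therefore t0 = 22 − L = 18.

t0 = 18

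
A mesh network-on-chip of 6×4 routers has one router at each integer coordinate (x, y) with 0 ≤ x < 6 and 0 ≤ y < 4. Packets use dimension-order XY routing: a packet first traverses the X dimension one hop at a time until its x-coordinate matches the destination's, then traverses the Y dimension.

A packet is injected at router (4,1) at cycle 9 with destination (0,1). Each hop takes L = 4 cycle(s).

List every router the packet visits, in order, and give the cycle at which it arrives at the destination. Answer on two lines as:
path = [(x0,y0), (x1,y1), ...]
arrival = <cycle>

path = [(4,1), (3,1), (2,1), (1,1), (0,1)]
arrival = 25

t=9: at (4,1)
t=13: at (3,1) after W
t=17: at (2,1) after W
t=21: at (1,1) after W
t=25: at (0,1) after W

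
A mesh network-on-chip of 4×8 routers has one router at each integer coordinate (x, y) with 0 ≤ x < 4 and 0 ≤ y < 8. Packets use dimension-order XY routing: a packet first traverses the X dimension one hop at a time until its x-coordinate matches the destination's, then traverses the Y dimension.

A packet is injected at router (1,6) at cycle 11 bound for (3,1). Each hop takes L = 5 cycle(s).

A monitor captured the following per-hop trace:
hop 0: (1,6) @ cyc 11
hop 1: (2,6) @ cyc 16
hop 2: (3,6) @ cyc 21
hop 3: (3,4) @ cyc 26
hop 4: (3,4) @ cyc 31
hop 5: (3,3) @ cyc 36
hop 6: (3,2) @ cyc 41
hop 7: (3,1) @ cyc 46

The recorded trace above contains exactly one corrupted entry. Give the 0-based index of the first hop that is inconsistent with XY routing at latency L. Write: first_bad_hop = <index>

[1] (+1,+0) / 5c ⇒ ok
[2] (+1,+0) / 5c ⇒ ok
[3] (+0,-2) / 5c ⇒ BAD: non-unit step

first_bad_hop = 3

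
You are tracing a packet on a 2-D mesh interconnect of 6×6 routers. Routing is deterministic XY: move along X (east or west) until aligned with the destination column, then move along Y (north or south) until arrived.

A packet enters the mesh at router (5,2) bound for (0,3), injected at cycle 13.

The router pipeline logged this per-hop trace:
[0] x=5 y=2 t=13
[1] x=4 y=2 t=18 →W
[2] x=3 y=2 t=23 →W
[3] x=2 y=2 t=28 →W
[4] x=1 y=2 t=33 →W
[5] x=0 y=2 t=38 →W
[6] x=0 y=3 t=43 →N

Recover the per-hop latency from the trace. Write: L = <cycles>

Δcyc across hop 0→1: 18 − 13 = 5.
Each hop adds L, hence L = 5.

L = 5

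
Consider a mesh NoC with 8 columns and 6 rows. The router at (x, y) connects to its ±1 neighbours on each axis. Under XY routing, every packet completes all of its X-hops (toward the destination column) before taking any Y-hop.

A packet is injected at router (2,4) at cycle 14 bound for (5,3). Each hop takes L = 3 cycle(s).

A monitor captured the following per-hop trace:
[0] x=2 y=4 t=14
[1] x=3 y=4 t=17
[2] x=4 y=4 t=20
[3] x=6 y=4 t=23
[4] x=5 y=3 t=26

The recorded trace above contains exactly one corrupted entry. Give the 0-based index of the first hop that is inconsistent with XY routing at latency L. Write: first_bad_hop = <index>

first_bad_hop = 3

check 1→ d=(1,0) cyc+3: ok
check 2→ d=(1,0) cyc+3: ok
check 3→ d=(2,0) cyc+3: BAD: non-unit step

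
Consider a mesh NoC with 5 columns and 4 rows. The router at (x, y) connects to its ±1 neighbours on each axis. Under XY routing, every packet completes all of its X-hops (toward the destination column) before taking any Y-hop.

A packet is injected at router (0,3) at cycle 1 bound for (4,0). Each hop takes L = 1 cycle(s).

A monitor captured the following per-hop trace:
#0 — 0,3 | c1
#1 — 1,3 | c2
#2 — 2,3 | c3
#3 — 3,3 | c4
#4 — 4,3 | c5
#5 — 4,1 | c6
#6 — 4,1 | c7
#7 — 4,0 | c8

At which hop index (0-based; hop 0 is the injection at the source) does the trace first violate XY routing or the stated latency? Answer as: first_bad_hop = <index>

first_bad_hop = 5

  1: Δx=+1 Δy=+0 Δt=1 [ok]
  2: Δx=+1 Δy=+0 Δt=1 [ok]
  3: Δx=+1 Δy=+0 Δt=1 [ok]
  4: Δx=+1 Δy=+0 Δt=1 [ok]
  5: Δx=+0 Δy=-2 Δt=1 [BAD: non-unit step]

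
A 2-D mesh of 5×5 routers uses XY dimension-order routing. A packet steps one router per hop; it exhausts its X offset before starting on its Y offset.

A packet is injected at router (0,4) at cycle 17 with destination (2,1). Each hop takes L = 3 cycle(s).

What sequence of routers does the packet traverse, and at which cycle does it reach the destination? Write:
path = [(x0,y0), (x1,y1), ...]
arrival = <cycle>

path = [(0,4), (1,4), (2,4), (2,3), (2,2), (2,1)]
arrival = 32

#0 — 0,4 | c17
#1 — 1,4 | c20 | E
#2 — 2,4 | c23 | E
#3 — 2,3 | c26 | S
#4 — 2,2 | c29 | S
#5 — 2,1 | c32 | S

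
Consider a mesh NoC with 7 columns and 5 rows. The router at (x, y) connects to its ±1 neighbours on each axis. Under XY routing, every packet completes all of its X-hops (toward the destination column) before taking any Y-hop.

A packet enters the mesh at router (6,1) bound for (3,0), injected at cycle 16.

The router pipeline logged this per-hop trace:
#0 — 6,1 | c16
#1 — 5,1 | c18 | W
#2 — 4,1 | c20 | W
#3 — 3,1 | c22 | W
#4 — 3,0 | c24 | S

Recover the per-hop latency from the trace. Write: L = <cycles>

Δcyc across hop 0→1: 18 − 16 = 2.
One hop costs L cycles, so L = 2.

L = 2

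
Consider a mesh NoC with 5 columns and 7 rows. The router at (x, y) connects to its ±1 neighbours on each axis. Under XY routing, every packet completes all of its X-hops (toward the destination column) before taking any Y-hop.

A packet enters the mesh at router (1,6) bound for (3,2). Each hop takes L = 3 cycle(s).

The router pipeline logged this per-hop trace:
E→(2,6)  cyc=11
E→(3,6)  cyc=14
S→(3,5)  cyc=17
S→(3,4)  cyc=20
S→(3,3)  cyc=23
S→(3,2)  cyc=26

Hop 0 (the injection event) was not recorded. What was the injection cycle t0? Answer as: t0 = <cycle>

The first recorded entry is hop 1 at cycle 11.
t0 = cyc[1] − L = 11 − 3 = 8.

t0 = 8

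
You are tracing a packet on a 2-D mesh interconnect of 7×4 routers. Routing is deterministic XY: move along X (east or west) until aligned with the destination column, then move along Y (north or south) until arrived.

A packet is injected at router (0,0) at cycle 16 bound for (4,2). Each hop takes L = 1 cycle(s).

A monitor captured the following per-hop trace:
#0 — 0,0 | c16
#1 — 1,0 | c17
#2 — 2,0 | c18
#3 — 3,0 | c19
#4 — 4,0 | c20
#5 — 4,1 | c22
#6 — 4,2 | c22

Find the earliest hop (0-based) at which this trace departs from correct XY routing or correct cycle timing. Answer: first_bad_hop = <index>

first_bad_hop = 5

[1] (+1,+0) / 1c ⇒ ok
[2] (+1,+0) / 1c ⇒ ok
[3] (+1,+0) / 1c ⇒ ok
[4] (+1,+0) / 1c ⇒ ok
[5] (+0,+1) / 2c ⇒ BAD: Δcyc=2≠L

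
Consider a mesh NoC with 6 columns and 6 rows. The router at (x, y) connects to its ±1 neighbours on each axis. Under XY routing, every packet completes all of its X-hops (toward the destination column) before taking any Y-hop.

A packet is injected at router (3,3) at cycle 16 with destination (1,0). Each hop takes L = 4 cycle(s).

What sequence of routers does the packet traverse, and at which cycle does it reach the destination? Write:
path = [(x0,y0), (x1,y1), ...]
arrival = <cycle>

#0 — 3,3 | c16
#1 — 2,3 | c20 | W
#2 — 1,3 | c24 | W
#3 — 1,2 | c28 | S
#4 — 1,1 | c32 | S
#5 — 1,0 | c36 | S

path = [(3,3), (2,3), (1,3), (1,2), (1,1), (1,0)]
arrival = 36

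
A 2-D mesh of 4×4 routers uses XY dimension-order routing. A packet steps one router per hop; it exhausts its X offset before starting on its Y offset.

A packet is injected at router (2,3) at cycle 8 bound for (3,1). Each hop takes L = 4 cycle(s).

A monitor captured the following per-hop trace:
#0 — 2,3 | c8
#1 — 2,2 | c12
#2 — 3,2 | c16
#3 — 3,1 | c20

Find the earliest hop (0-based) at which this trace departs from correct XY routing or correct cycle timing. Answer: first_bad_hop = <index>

check 1→ d=(0,-1) cyc+4: BAD: Y-move but x=2≠3

first_bad_hop = 1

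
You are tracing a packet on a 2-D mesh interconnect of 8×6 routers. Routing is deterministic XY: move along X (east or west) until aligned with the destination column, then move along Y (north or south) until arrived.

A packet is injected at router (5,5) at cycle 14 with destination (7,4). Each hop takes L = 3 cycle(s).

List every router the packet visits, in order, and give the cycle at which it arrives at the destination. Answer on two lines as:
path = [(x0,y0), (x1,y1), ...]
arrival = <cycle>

  0. router=(5,5) cycle=14 (inject)
  1. router=(6,5) cycle=17 dir=E
  2. router=(7,5) cycle=20 dir=E
  3. router=(7,4) cycle=23 dir=S

path = [(5,5), (6,5), (7,5), (7,4)]
arrival = 23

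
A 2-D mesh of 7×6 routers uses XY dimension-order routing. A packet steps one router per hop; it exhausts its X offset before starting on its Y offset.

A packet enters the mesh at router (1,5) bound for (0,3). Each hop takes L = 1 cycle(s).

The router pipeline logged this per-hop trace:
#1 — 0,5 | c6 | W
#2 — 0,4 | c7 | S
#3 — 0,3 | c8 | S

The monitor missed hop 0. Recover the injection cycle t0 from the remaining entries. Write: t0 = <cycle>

t0 = 5

At hop 1 the cycle is 6; in general cyc_k = t0 + kL.
t0 = cyc[1] − L = 6 − 1 = 5.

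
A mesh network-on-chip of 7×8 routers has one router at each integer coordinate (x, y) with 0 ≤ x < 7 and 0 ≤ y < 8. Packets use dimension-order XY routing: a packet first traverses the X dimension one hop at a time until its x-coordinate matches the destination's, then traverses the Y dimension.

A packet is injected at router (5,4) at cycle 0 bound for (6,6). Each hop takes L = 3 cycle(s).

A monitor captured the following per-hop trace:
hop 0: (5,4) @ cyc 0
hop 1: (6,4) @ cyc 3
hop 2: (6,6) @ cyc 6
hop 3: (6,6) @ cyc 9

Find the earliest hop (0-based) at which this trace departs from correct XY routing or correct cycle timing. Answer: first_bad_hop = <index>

first_bad_hop = 2

[1] (+1,+0) / 3c ⇒ ok
[2] (+0,+2) / 3c ⇒ BAD: non-unit step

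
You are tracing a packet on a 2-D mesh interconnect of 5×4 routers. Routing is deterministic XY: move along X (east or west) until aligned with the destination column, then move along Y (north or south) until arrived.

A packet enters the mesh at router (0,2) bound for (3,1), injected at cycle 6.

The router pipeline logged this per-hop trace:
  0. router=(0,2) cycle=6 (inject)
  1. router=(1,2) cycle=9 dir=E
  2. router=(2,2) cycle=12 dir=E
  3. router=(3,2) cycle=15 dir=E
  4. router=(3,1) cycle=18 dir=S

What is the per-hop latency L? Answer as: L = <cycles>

Between hops 0 and 1 the cycle counter advances 9 − 6 = 3.
That increment is L by definition: L = 3.

L = 3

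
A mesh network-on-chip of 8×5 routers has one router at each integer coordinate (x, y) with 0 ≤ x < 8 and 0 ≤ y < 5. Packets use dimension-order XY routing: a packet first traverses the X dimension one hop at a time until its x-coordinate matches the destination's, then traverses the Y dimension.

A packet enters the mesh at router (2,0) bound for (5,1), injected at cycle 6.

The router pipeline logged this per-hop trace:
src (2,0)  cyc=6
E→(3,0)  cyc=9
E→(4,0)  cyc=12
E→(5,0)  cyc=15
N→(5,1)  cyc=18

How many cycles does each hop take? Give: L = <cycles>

cyc[1] − cyc[0] = 9 − 6 = 3.
Per-hop latency L = Δcyc = 3.

L = 3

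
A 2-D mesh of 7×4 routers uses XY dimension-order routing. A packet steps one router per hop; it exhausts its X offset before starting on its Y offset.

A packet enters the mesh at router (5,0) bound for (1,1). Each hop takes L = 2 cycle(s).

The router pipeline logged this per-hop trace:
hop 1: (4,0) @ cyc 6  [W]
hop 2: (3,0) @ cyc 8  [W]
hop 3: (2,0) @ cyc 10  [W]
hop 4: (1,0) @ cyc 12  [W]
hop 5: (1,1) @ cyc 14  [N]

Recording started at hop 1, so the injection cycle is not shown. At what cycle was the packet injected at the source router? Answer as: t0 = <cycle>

At hop 1 the cycle is 6; in general cyc_k = t0 + kL.
Subtract one hop: t0 = 6 − 2 = 4.

t0 = 4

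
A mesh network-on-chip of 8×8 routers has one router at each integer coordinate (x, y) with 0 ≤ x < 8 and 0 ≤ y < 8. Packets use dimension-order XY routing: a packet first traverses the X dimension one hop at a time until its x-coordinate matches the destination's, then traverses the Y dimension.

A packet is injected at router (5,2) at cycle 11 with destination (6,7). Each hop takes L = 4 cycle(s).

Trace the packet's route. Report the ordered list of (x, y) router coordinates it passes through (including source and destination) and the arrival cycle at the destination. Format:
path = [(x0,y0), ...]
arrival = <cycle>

[0] x=5 y=2 t=11
[1] x=6 y=2 t=15 →E
[2] x=6 y=3 t=19 →N
[3] x=6 y=4 t=23 →N
[4] x=6 y=5 t=27 →N
[5] x=6 y=6 t=31 →N
[6] x=6 y=7 t=35 →N

path = [(5,2), (6,2), (6,3), (6,4), (6,5), (6,6), (6,7)]
arrival = 35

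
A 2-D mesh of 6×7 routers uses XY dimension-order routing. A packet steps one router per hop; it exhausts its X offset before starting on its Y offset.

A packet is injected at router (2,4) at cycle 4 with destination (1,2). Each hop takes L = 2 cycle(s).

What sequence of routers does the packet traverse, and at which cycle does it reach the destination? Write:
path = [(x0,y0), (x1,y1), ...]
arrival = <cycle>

path = [(2,4), (1,4), (1,3), (1,2)]
arrival = 10

t=4: at (2,4)
t=6: at (1,4) after W
t=8: at (1,3) after S
t=10: at (1,2) after S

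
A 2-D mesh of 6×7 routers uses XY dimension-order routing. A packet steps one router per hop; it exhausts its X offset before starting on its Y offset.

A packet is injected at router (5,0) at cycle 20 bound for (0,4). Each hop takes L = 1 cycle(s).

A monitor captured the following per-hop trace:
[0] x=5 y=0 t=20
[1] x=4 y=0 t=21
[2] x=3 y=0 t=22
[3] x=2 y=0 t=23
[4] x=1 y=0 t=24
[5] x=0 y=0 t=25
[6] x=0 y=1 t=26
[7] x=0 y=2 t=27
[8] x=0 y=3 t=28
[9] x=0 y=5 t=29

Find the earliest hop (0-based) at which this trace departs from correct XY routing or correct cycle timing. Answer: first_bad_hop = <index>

first_bad_hop = 9

hop 1: step (-1,+0), +1 cyc — ok
hop 2: step (-1,+0), +1 cyc — ok
hop 3: step (-1,+0), +1 cyc — ok
hop 4: step (-1,+0), +1 cyc — ok
hop 5: step (-1,+0), +1 cyc — ok
hop 6: step (+0,+1), +1 cyc — ok
hop 7: step (+0,+1), +1 cyc — ok
hop 8: step (+0,+1), +1 cyc — ok
hop 9: step (+0,+2), +1 cyc — BAD: non-unit step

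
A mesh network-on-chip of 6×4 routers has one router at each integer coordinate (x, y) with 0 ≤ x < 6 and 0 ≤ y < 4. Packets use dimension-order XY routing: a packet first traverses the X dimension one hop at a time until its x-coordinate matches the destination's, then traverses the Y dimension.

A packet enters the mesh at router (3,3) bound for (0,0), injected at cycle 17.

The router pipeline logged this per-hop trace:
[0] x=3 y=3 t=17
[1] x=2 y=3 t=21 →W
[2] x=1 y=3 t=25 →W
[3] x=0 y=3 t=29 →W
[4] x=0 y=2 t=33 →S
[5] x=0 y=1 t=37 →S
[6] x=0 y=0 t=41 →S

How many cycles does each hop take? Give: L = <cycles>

L = 4

Between hops 0 and 1 the cycle counter advances 21 − 17 = 4.
Per-hop latency L = Δcyc = 4.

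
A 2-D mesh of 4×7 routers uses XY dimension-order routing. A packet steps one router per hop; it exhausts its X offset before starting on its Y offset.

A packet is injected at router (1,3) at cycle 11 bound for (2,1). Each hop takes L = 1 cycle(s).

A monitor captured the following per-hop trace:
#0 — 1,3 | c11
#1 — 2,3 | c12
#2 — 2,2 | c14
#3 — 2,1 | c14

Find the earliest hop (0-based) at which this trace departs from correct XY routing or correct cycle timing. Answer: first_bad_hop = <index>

check 1→ d=(1,0) cyc+1: ok
check 2→ d=(0,-1) cyc+2: BAD: Δcyc=2≠L

first_bad_hop = 2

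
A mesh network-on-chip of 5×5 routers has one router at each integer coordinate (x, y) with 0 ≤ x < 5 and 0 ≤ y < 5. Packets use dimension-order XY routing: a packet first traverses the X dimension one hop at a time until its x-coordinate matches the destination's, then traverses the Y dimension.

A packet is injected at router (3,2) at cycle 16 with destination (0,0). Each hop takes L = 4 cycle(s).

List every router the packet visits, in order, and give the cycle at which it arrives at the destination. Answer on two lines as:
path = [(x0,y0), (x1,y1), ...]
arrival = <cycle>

[0] x=3 y=2 t=16
[1] x=2 y=2 t=20 →W
[2] x=1 y=2 t=24 →W
[3] x=0 y=2 t=28 →W
[4] x=0 y=1 t=32 →S
[5] x=0 y=0 t=36 →S

path = [(3,2), (2,2), (1,2), (0,2), (0,1), (0,0)]
arrival = 36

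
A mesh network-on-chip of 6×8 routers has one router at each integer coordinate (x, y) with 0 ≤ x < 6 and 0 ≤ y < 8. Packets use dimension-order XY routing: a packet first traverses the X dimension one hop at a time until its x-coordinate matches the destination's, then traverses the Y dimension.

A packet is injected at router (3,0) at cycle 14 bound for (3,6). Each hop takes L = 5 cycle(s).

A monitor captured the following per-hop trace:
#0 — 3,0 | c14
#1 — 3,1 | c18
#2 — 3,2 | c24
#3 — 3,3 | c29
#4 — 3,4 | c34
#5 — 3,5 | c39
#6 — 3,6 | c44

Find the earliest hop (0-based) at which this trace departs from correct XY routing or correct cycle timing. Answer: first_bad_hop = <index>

[1] (+0,+1) / 4c ⇒ BAD: Δcyc=4≠L

first_bad_hop = 1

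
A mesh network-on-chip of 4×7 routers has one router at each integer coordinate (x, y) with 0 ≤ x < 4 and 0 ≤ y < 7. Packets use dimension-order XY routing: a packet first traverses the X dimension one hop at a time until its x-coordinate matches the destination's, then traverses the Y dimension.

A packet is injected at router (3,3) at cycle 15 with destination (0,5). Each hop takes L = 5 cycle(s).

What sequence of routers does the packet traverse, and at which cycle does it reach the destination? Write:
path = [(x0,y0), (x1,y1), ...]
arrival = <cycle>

path = [(3,3), (2,3), (1,3), (0,3), (0,4), (0,5)]
arrival = 40

hop 0: (3,3) @ cyc 15
hop 1: (2,3) @ cyc 20  [W]
hop 2: (1,3) @ cyc 25  [W]
hop 3: (0,3) @ cyc 30  [W]
hop 4: (0,4) @ cyc 35  [N]
hop 5: (0,5) @ cyc 40  [N]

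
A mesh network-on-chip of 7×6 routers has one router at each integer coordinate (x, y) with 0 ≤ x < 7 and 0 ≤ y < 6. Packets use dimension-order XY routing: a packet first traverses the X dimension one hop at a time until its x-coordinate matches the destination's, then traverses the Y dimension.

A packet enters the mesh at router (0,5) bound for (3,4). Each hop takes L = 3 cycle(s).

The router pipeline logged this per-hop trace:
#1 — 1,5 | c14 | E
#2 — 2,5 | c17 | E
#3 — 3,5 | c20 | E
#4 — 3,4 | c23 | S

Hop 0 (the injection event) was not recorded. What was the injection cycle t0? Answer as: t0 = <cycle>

The first recorded entry is hop 1 at cycle 14.
Subtract one hop: t0 = 14 − 3 = 11.

t0 = 11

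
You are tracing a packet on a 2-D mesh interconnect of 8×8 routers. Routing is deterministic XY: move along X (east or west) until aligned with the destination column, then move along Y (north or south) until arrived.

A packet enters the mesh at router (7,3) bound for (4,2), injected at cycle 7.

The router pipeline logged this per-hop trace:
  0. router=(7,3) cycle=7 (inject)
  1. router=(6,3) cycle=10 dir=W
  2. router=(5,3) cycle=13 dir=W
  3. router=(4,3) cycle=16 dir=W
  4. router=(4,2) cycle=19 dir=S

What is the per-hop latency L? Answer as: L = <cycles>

L = 3

Δcyc across hop 0→1: 10 − 7 = 3.
Each hop adds L, hence L = 3.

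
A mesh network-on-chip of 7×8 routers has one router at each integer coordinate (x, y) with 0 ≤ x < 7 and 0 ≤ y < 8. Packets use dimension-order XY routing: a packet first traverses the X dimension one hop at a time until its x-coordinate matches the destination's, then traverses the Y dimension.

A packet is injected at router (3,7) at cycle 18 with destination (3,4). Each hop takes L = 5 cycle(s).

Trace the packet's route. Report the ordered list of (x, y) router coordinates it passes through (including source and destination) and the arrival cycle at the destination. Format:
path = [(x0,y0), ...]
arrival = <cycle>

[0] x=3 y=7 t=18
[1] x=3 y=6 t=23 →S
[2] x=3 y=5 t=28 →S
[3] x=3 y=4 t=33 →S

path = [(3,7), (3,6), (3,5), (3,4)]
arrival = 33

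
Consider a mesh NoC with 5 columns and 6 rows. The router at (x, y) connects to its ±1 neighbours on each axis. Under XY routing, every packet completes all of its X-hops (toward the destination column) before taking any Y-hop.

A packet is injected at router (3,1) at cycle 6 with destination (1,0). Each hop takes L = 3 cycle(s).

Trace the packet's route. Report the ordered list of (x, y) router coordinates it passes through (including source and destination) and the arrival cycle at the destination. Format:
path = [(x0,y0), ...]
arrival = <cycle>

  0. router=(3,1) cycle=6 (inject)
  1. router=(2,1) cycle=9 dir=W
  2. router=(1,1) cycle=12 dir=W
  3. router=(1,0) cycle=15 dir=S

path = [(3,1), (2,1), (1,1), (1,0)]
arrival = 15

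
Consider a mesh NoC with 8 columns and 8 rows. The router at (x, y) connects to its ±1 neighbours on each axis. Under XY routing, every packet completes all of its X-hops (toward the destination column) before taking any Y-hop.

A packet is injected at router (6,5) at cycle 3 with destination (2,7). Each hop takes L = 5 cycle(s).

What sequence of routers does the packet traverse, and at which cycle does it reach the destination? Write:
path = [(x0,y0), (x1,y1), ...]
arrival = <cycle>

[0] x=6 y=5 t=3
[1] x=5 y=5 t=8 →W
[2] x=4 y=5 t=13 →W
[3] x=3 y=5 t=18 →W
[4] x=2 y=5 t=23 →W
[5] x=2 y=6 t=28 →N
[6] x=2 y=7 t=33 →N

path = [(6,5), (5,5), (4,5), (3,5), (2,5), (2,6), (2,7)]
arrival = 33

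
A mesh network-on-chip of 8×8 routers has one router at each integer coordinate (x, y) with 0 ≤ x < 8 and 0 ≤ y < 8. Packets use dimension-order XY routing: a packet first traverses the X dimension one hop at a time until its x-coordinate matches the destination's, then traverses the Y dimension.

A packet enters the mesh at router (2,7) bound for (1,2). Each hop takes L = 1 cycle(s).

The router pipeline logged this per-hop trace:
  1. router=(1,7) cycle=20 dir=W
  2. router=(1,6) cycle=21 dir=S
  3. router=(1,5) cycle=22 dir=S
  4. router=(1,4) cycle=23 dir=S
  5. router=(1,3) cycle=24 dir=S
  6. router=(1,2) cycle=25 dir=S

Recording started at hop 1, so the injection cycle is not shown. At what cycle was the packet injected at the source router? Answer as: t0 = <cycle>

t0 = 19

At hop 1 the cycle is 20; in general cyc_k = t0 + kL.
Therefore t0 = 20 − L = 19.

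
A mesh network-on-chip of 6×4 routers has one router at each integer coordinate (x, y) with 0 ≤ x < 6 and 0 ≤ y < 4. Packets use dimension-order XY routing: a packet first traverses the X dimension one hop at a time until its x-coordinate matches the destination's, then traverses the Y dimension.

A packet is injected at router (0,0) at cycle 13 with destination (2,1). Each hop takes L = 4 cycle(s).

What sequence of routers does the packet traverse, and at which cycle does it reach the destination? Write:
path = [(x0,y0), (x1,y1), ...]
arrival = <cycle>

[0] x=0 y=0 t=13
[1] x=1 y=0 t=17 →E
[2] x=2 y=0 t=21 →E
[3] x=2 y=1 t=25 →N

path = [(0,0), (1,0), (2,0), (2,1)]
arrival = 25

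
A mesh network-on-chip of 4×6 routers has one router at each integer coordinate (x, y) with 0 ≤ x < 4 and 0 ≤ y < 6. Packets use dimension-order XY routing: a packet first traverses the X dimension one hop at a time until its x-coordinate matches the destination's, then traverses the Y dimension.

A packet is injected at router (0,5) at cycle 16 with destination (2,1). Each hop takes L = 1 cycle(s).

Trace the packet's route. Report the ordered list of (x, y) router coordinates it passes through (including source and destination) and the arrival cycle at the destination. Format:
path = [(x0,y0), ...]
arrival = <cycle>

path = [(0,5), (1,5), (2,5), (2,4), (2,3), (2,2), (2,1)]
arrival = 22

src (0,5)  cyc=16
E→(1,5)  cyc=17
E→(2,5)  cyc=18
S→(2,4)  cyc=19
S→(2,3)  cyc=20
S→(2,2)  cyc=21
S→(2,1)  cyc=22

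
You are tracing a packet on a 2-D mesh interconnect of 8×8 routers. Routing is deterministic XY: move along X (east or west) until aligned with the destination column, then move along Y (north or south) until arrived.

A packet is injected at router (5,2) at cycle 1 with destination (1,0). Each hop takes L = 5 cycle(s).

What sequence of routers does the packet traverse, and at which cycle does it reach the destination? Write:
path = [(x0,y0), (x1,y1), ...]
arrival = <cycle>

t=1: at (5,2)
t=6: at (4,2) after W
t=11: at (3,2) after W
t=16: at (2,2) after W
t=21: at (1,2) after W
t=26: at (1,1) after S
t=31: at (1,0) after S

path = [(5,2), (4,2), (3,2), (2,2), (1,2), (1,1), (1,0)]
arrival = 31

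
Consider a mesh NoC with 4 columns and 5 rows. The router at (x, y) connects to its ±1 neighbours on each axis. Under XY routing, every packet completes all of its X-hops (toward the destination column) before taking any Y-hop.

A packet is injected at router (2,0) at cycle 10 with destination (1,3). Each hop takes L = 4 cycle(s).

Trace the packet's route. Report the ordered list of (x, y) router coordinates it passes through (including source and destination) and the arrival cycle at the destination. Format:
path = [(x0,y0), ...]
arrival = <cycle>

path = [(2,0), (1,0), (1,1), (1,2), (1,3)]
arrival = 26

hop 0: (2,0) @ cyc 10
hop 1: (1,0) @ cyc 14  [W]
hop 2: (1,1) @ cyc 18  [N]
hop 3: (1,2) @ cyc 22  [N]
hop 4: (1,3) @ cyc 26  [N]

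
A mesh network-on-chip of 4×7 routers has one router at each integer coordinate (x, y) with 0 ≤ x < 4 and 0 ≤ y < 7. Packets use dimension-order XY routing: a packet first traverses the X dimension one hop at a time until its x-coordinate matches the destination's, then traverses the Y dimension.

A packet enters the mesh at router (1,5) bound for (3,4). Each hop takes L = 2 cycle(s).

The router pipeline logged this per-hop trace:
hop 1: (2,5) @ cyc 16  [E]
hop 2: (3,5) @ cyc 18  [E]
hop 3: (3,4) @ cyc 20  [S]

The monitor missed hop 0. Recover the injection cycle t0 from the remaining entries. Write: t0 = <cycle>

t0 = 14

Hop 1 reached at cycle 16; hop k is at t0 + k·L.
t0 = cyc[1] − L = 16 − 2 = 14.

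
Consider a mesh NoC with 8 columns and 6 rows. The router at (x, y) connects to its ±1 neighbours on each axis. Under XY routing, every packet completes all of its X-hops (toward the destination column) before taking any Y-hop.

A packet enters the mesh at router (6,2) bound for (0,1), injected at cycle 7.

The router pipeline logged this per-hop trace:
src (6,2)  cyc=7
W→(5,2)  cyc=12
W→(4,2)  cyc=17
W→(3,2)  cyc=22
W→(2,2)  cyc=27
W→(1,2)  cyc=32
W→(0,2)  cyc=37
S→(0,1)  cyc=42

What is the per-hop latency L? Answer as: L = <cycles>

Δcyc across hop 0→1: 12 − 7 = 5.
Per-hop latency L = Δcyc = 5.

L = 5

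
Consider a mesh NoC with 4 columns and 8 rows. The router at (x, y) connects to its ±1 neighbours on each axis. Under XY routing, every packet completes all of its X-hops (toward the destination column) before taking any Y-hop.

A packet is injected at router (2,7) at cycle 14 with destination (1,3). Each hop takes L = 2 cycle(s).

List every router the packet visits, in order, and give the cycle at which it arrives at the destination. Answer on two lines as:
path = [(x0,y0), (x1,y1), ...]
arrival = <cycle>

path = [(2,7), (1,7), (1,6), (1,5), (1,4), (1,3)]
arrival = 24

hop 0: (2,7) @ cyc 14
hop 1: (1,7) @ cyc 16  [W]
hop 2: (1,6) @ cyc 18  [S]
hop 3: (1,5) @ cyc 20  [S]
hop 4: (1,4) @ cyc 22  [S]
hop 5: (1,3) @ cyc 24  [S]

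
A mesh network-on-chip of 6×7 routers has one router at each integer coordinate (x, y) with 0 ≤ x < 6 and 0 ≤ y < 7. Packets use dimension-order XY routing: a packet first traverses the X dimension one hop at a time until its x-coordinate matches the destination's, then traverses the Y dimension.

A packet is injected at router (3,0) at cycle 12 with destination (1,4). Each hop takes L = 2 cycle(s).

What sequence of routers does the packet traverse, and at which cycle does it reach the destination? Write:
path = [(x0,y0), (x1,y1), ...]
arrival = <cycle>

t=12: at (3,0)
t=14: at (2,0) after W
t=16: at (1,0) after W
t=18: at (1,1) after N
t=20: at (1,2) after N
t=22: at (1,3) after N
t=24: at (1,4) after N

path = [(3,0), (2,0), (1,0), (1,1), (1,2), (1,3), (1,4)]
arrival = 24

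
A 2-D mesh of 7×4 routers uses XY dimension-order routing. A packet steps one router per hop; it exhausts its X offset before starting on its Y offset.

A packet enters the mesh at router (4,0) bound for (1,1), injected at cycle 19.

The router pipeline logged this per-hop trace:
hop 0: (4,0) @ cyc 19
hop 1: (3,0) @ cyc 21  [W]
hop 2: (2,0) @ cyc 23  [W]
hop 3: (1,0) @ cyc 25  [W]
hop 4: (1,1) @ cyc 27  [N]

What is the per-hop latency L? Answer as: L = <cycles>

L = 2

Δcyc across hop 0→1: 21 − 19 = 2.
Each hop adds L, hence L = 2.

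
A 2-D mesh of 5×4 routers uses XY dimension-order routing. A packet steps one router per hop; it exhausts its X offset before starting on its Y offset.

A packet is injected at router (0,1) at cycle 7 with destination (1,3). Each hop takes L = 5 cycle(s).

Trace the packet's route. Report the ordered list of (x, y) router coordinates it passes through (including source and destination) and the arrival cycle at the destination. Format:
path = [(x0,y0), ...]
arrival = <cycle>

path = [(0,1), (1,1), (1,2), (1,3)]
arrival = 22

[0] x=0 y=1 t=7
[1] x=1 y=1 t=12 →E
[2] x=1 y=2 t=17 →N
[3] x=1 y=3 t=22 →N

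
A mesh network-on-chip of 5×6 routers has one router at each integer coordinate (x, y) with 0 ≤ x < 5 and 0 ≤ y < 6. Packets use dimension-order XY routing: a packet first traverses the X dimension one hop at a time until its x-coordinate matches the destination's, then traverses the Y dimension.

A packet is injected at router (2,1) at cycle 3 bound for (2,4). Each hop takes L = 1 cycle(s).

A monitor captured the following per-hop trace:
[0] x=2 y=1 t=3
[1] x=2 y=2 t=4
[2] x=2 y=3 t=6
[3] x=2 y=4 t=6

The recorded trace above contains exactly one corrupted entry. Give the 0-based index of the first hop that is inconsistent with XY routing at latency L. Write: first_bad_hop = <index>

[1] (+0,+1) / 1c ⇒ ok
[2] (+0,+1) / 2c ⇒ BAD: Δcyc=2≠L

first_bad_hop = 2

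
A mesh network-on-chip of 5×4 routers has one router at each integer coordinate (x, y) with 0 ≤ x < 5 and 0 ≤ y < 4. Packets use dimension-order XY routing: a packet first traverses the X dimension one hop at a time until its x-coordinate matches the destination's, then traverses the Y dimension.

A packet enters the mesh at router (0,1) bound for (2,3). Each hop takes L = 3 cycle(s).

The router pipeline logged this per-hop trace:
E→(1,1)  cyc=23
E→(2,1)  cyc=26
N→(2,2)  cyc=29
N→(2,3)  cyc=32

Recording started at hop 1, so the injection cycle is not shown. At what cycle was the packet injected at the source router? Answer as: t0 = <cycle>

Hop 1 reached at cycle 23; hop k is at t0 + k·L.
Subtract one hop: t0 = 23 − 3 = 20.

t0 = 20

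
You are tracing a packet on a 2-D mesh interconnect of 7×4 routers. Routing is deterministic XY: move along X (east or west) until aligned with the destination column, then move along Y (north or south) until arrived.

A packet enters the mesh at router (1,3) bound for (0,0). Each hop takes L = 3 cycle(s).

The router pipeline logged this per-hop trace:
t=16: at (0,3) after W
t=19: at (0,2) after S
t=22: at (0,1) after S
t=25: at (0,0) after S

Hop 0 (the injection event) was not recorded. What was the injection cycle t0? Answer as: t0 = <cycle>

t0 = 13

The first recorded entry is hop 1 at cycle 16.
Therefore t0 = 16 − L = 13.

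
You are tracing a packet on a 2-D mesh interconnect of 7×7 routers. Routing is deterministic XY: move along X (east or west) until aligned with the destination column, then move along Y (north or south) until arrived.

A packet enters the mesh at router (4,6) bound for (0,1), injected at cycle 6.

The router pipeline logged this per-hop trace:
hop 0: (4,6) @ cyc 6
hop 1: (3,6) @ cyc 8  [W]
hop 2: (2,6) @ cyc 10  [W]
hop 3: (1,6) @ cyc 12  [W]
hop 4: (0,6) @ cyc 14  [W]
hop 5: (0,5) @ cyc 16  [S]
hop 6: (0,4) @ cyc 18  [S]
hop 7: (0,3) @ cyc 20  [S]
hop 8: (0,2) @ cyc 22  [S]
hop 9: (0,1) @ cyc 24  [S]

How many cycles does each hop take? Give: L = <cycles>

From hop 0 (6) to hop 1 (8): +2 cycles.
One hop costs L cycles, so L = 2.

L = 2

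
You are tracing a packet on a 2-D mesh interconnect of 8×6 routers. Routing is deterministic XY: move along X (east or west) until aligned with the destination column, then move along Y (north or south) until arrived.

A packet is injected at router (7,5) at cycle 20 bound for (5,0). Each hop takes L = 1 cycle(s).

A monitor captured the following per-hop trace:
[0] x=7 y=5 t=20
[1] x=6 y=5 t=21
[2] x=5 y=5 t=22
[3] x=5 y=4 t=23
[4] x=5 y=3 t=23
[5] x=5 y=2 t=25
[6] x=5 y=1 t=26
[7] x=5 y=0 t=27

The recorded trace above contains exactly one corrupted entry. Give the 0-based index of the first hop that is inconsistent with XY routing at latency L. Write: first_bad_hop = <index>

first_bad_hop = 4

[1] (-1,+0) / 1c ⇒ ok
[2] (-1,+0) / 1c ⇒ ok
[3] (+0,-1) / 1c ⇒ ok
[4] (+0,-1) / 0c ⇒ BAD: Δcyc=0≠L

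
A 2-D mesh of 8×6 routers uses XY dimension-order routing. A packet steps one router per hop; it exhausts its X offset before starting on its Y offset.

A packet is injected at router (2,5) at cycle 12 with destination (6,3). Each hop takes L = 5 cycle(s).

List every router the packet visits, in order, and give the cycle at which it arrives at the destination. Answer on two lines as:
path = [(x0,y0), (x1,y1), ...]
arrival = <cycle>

path = [(2,5), (3,5), (4,5), (5,5), (6,5), (6,4), (6,3)]
arrival = 42

#0 — 2,5 | c12
#1 — 3,5 | c17 | E
#2 — 4,5 | c22 | E
#3 — 5,5 | c27 | E
#4 — 6,5 | c32 | E
#5 — 6,4 | c37 | S
#6 — 6,3 | c42 | S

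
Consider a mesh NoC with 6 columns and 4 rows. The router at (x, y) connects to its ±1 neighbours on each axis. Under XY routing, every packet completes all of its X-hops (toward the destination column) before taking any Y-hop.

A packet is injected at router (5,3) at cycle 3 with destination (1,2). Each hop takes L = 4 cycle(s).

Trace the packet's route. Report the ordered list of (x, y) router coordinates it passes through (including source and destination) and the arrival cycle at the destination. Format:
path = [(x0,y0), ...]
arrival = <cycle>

[0] x=5 y=3 t=3
[1] x=4 y=3 t=7 →W
[2] x=3 y=3 t=11 →W
[3] x=2 y=3 t=15 →W
[4] x=1 y=3 t=19 →W
[5] x=1 y=2 t=23 →S

path = [(5,3), (4,3), (3,3), (2,3), (1,3), (1,2)]
arrival = 23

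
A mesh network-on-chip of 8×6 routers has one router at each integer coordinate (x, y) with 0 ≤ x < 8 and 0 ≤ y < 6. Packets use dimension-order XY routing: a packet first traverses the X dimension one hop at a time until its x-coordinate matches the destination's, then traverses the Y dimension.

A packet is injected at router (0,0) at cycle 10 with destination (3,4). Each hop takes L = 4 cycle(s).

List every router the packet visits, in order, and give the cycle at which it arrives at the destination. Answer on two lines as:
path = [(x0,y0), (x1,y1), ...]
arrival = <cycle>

path = [(0,0), (1,0), (2,0), (3,0), (3,1), (3,2), (3,3), (3,4)]
arrival = 38

  0. router=(0,0) cycle=10 (inject)
  1. router=(1,0) cycle=14 dir=E
  2. router=(2,0) cycle=18 dir=E
  3. router=(3,0) cycle=22 dir=E
  4. router=(3,1) cycle=26 dir=N
  5. router=(3,2) cycle=30 dir=N
  6. router=(3,3) cycle=34 dir=N
  7. router=(3,4) cycle=38 dir=N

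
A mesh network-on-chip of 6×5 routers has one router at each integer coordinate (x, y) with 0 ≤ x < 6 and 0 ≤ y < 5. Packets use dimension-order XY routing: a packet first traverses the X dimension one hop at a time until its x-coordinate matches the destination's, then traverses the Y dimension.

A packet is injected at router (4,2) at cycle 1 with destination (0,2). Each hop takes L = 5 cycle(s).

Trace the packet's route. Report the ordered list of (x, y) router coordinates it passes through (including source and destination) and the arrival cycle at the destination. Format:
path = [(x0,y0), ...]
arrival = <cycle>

[0] x=4 y=2 t=1
[1] x=3 y=2 t=6 →W
[2] x=2 y=2 t=11 →W
[3] x=1 y=2 t=16 →W
[4] x=0 y=2 t=21 →W

path = [(4,2), (3,2), (2,2), (1,2), (0,2)]
arrival = 21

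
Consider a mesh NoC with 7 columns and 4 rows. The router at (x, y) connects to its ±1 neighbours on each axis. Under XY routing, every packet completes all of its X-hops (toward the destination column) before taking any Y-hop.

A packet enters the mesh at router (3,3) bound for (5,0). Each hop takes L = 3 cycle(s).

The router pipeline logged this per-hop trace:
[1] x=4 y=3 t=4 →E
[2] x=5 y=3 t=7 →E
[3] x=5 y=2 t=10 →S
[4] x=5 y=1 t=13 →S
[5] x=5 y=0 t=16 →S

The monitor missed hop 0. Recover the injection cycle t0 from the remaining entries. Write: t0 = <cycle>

Hop 1 reached at cycle 4; hop k is at t0 + k·L.
Subtract one hop: t0 = 4 − 3 = 1.

t0 = 1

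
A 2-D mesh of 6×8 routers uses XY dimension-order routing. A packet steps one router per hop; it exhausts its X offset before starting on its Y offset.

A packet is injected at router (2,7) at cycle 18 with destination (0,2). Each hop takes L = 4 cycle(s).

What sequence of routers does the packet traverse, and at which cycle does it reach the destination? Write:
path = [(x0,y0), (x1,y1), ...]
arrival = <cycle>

  0. router=(2,7) cycle=18 (inject)
  1. router=(1,7) cycle=22 dir=W
  2. router=(0,7) cycle=26 dir=W
  3. router=(0,6) cycle=30 dir=S
  4. router=(0,5) cycle=34 dir=S
  5. router=(0,4) cycle=38 dir=S
  6. router=(0,3) cycle=42 dir=S
  7. router=(0,2) cycle=46 dir=S

path = [(2,7), (1,7), (0,7), (0,6), (0,5), (0,4), (0,3), (0,2)]
arrival = 46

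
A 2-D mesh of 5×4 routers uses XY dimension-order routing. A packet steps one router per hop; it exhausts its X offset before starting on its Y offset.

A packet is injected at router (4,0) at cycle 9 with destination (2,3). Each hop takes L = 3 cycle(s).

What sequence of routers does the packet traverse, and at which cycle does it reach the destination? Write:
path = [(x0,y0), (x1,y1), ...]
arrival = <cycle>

t=9: at (4,0)
t=12: at (3,0) after W
t=15: at (2,0) after W
t=18: at (2,1) after N
t=21: at (2,2) after N
t=24: at (2,3) after N

path = [(4,0), (3,0), (2,0), (2,1), (2,2), (2,3)]
arrival = 24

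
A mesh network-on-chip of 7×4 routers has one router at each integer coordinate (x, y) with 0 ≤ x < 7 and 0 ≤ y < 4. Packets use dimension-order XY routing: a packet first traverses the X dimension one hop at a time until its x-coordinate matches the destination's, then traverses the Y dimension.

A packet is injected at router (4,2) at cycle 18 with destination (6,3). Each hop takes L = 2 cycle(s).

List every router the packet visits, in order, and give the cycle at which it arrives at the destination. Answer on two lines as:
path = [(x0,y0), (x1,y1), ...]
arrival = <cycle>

t=18: at (4,2)
t=20: at (5,2) after E
t=22: at (6,2) after E
t=24: at (6,3) after N

path = [(4,2), (5,2), (6,2), (6,3)]
arrival = 24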